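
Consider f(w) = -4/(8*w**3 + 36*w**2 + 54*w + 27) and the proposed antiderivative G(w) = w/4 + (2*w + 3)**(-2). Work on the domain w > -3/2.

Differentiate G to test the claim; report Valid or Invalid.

Invalid: d/dw[G] - f = 1/4, which is not 0.

d/dw[G] = (8*w**3 + 36*w**2 + 54*w + 11)/(32*w**3 + 144*w**2 + 216*w + 108)
d/dw[G] - f(w) = 1/4 != 0.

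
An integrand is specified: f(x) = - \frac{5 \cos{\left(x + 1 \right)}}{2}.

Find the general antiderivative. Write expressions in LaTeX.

F(x) = - \frac{5 \sin{\left(x + 1 \right)}}{2} + C

An antiderivative F(x) passes only if d/dx[F] lands on f(x) exactly.
Check: d/dx[- \frac{5 \sin{\left(x + 1 \right)}}{2}] = - \frac{5 \cos{\left(x + 1 \right)}}{2} = f(x).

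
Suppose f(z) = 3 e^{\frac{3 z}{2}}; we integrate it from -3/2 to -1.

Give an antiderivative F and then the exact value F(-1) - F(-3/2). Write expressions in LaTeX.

Whatever form F(z) takes, F'(z) = f(z) is non-negotiable.
F(z) = 2 e^{\frac{3 z}{2}} is an antiderivative of f.
Check: d/dz[2 e^{\frac{3 z}{2}}] = 3 e^{\frac{3 z}{2}} = f(z).
F(-1) = \frac{2}{e^{\frac{3}{2}}}; F(-3/2) = \frac{2}{e^{\frac{9}{4}}}.
Integral = F(-1) - F(-3/2) = - \frac{2}{e^{\frac{9}{4}}} + \frac{2}{e^{\frac{3}{2}}}.

Antiderivative: F(z) = 2 e^{\frac{3 z}{2}}; value = - \frac{2}{e^{\frac{9}{4}}} + \frac{2}{e^{\frac{3}{2}}}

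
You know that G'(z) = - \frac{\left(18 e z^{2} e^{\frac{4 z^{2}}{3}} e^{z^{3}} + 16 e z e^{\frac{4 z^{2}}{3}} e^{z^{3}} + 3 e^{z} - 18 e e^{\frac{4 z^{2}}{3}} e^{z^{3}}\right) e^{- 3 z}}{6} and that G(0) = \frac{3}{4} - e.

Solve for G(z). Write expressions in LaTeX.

G(z) = - e^{z^{3} + \frac{4 z^{2}}{3} - 3 z + 1} + \frac{1}{2} + \frac{e^{- 2 z}}{4}

Whatever form G(z) takes, its d/dz must return the stated G'(z).
A general antiderivative is - e^{z^{3} + \frac{4 z^{2}}{3} - 3 z + 1} + \frac{e^{- 2 z}}{4} + C.
The condition gives C = \frac{3}{4} - e - (\frac{1}{4} - e) = \frac{1}{2}.
So G(z) = - e^{z^{3} + \frac{4 z^{2}}{3} - 3 z + 1} + \frac{1}{2} + \frac{e^{- 2 z}}{4}.
Check: d/dz[- e^{z^{3} + \frac{4 z^{2}}{3} - 3 z + 1} + \frac{1}{2} + \frac{e^{- 2 z}}{4}] = \frac{\left(- 18 e z^{2} e^{- z} e^{\frac{4 z^{2}}{3}} e^{z^{3}} - 16 e z e^{- z} e^{\frac{4 z^{2}}{3}} e^{z^{3}} - 3 + 18 e e^{- z} e^{\frac{4 z^{2}}{3}} e^{z^{3}}\right) e^{- 2 z}}{6}, which equals G'(z).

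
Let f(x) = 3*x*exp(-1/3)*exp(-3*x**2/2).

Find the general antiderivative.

f matches the chain-rule pattern g'(h)*h' with inner function h(x) = -3*x**2/2 - 1/3; substituting u = h(x) collapses the integral.
Check: d/dx[-exp(-1/3)*exp(-3*x**2/2)] = 3*x*exp(-1/3)*exp(-3*x**2/2) = f(x).

F(x) = -exp(-1/3)*exp(-3*x**2/2) + C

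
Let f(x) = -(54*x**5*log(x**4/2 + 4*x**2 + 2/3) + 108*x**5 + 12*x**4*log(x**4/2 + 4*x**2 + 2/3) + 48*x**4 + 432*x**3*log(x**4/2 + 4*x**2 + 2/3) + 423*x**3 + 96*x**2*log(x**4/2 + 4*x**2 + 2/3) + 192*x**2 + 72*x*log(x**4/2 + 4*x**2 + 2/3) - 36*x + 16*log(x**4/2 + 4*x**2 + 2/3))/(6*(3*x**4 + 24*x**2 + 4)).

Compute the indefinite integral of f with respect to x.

f has the shape u'v + uv' for u = -3*x**2/2 - 2*x/3 + 1/8 and v = log(x**4/2 + 4*x**2 + 2/3) — it is the derivative of the product u*v.
Check: d/dx[-(36*x**2 + 16*x - 3)*log(x**4/2 + 4*x**2 + 2/3)/24] = (-54*x**5*log(x**4/2 + 4*x**2 + 2/3) - 108*x**5 - 12*x**4*log(x**4/2 + 4*x**2 + 2/3) - 48*x**4 - 432*x**3*log(x**4/2 + 4*x**2 + 2/3) - 423*x**3 - 96*x**2*log(x**4/2 + 4*x**2 + 2/3) - 192*x**2 - 72*x*log(x**4/2 + 4*x**2 + 2/3) + 36*x - 16*log(x**4/2 + 4*x**2 + 2/3))/(18*x**4 + 144*x**2 + 24), which equals f(x).

F(x) = -(36*x**2 + 16*x - 3)*log(x**4/2 + 4*x**2 + 2/3)/24 + C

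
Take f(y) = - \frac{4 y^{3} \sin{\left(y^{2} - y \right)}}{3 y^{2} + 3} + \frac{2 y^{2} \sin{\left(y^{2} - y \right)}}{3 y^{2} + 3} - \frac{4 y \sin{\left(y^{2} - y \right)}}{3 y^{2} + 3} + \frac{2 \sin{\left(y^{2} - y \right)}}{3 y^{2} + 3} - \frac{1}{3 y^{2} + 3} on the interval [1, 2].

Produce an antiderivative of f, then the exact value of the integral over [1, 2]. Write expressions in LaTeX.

Antiderivative: F(y) = \frac{2 \cos{\left(y^{2} - y \right)}}{3} - \frac{\operatorname{atan}{\left(y \right)}}{3}; value = - \frac{2}{3} - \frac{\operatorname{atan}{\left(2 \right)}}{3} + \frac{2 \cos{\left(2 \right)}}{3} + \frac{\pi}{12}

Integrate term by term and add the pieces.
F(y) = \frac{2 \cos{\left(y^{2} - y \right)}}{3} - \frac{\operatorname{atan}{\left(y \right)}}{3} is an antiderivative of f.
Check: d/dy[\frac{2 \cos{\left(y^{2} - y \right)}}{3} - \frac{\operatorname{atan}{\left(y \right)}}{3}] = \frac{- 4 y^{3} \sin{\left(y^{2} - y \right)} + 2 y^{2} \sin{\left(y^{2} - y \right)} - 4 y \sin{\left(y^{2} - y \right)} + 2 \sin{\left(y^{2} - y \right)} - 1}{3 y^{2} + 3}, which equals f(y).
F(2) = - \frac{\operatorname{atan}{\left(2 \right)}}{3} + \frac{2 \cos{\left(2 \right)}}{3}; F(1) = \frac{2}{3} - \frac{\pi}{12}.
Integral = F(2) - F(1) = - \frac{2}{3} - \frac{\operatorname{atan}{\left(2 \right)}}{3} + \frac{2 \cos{\left(2 \right)}}{3} + \frac{\pi}{12}.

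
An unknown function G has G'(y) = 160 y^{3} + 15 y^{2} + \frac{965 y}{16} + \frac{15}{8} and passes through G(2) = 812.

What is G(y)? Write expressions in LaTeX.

The substitution u = 4 y^{2} + \frac{y}{4} + \frac{3}{2} works: G'(y) is exactly (dG/du)*(du/dy) for that inner function.
A general antiderivative is \frac{5 \left(4 y^{2} + \frac{y}{4} + \frac{3}{2}\right)^{2}}{2} + C.
The condition gives C = 812 - (810) = 2.
So G(y) = \frac{1280 y^{4} + 160 y^{3} + 965 y^{2} + 60 y + 244}{32}.
Check: d/dy[\frac{1280 y^{4} + 160 y^{3} + 965 y^{2} + 60 y + 244}{32}] = 160 y^{3} + 15 y^{2} + \frac{965 y}{16} + \frac{15}{8} = G'(y).

G(y) = \frac{1280 y^{4} + 160 y^{3} + 965 y^{2} + 60 y + 244}{32}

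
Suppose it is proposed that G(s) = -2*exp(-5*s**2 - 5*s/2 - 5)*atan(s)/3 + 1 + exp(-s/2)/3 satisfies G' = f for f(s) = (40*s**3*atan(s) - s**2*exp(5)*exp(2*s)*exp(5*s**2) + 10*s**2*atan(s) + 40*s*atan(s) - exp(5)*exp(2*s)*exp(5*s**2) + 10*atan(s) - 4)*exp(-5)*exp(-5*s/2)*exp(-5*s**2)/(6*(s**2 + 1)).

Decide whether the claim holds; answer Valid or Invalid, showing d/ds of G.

d/ds[G] = (40*s**3*exp(3*s)*atan(s) - s**2*exp(5)*exp(5*s)*exp(5*s**2) + 10*s**2*exp(3*s)*atan(s) + 40*s*exp(3*s)*atan(s) - exp(5)*exp(5*s)*exp(5*s**2) + 10*exp(3*s)*atan(s) - 4*exp(3*s))/(6*s**2*exp(5)*exp(11*s/2)*exp(5*s**2) + 6*exp(5)*exp(11*s/2)*exp(5*s**2))
This equals f(s) exactly, so the claim holds.

Valid - the claim checks out under differentiation.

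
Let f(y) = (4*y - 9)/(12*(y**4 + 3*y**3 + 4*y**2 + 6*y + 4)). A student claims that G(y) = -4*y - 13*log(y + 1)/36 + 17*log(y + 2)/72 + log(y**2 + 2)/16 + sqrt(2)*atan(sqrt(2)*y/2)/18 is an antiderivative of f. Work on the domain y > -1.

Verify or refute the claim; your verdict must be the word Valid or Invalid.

d/dy[G] = (-48*y**4 - 144*y**3 - 192*y**2 - 284*y - 201)/(12*y**4 + 36*y**3 + 48*y**2 + 72*y + 48)
d/dy[G] - f(y) = -4 != 0.

Invalid: d/dy[G] - f = -4, which is not 0.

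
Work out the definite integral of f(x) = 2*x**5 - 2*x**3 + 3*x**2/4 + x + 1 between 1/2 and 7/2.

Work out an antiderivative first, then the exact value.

Antiderivative: F(x) = x**6/3 - x**4/2 + x**3/4 + x**2/2 + x; value = 8919/16

Integrate term by term and add the pieces.
F(x) = x**6/3 - x**4/2 + x**3/4 + x**2/2 + x is an antiderivative of f.
Check: d/dx[x**6/3 - x**4/2 + x**3/4 + x**2/2 + x] = 2*x**5 - 2*x**3 + 3*x**2/4 + x + 1 = f(x).
F(7/2) = 107149/192; F(1/2) = 121/192.
Integral = F(7/2) - F(1/2) = 8919/16.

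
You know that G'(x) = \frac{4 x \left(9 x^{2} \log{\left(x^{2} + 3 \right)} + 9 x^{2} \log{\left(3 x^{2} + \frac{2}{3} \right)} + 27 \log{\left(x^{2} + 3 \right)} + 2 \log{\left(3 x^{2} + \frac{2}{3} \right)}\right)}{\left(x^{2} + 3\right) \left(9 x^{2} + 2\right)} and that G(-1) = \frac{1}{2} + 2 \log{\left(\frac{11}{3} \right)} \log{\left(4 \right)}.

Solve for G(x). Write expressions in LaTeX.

G(x) = 2 \log{\left(x^{2} + 3 \right)} \log{\left(3 x^{2} + \frac{2}{3} \right)} + \frac{1}{2}

Recognize the product-rule pattern: G'(x) = u'v + uv' with u = 2 \log{\left(x^{2} + 3 \right)}, v = \log{\left(3 x^{2} + \frac{2}{3} \right)}, so integration by parts undoes it.
A general antiderivative is 2 \log{\left(x^{2} + 3 \right)} \log{\left(3 x^{2} + \frac{2}{3} \right)} + C.
The condition gives C = \frac{1}{2} + 2 \log{\left(\frac{11}{3} \right)} \log{\left(4 \right)} - (2 \log{\left(\frac{11}{3} \right)} \log{\left(4 \right)}) = \frac{1}{2}.
So G(x) = 2 \log{\left(x^{2} + 3 \right)} \log{\left(3 x^{2} + \frac{2}{3} \right)} + \frac{1}{2}.
Check: d/dx[2 \log{\left(x^{2} + 3 \right)} \log{\left(3 x^{2} + \frac{2}{3} \right)} + \frac{1}{2}] = \frac{36 x^{3} \log{\left(x^{2} + 3 \right)} + 36 x^{3} \log{\left(3 x^{2} + \frac{2}{3} \right)} + 108 x \log{\left(x^{2} + 3 \right)} + 8 x \log{\left(3 x^{2} + \frac{2}{3} \right)}}{9 x^{4} + 29 x^{2} + 6}, which equals G'(x).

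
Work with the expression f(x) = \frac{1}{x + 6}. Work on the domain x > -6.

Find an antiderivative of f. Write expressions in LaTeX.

Since d/dx undoes antidifferentiation here, F'(x) = f(x) is required of F(x).
Check: d/dx[\log{\left(x + 6 \right)}] = \frac{1}{x + 6} = f(x).

An antiderivative is F(x) = \log{\left(x + 6 \right)}.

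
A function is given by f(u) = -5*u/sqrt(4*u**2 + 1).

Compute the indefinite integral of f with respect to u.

F(u) = -5*sqrt(4*u**2 + 1)/4 + C

f matches the chain-rule pattern g'(h)*h' with inner function h(u) = 4*u**2 + 1; substituting w = h(u) collapses the integral.
Check: d/du[-5*sqrt(4*u**2 + 1)/4] = -5*u/sqrt(4*u**2 + 1) = f(u).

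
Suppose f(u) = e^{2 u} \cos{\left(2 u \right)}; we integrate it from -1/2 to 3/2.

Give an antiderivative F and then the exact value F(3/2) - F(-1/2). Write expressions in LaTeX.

Since d/du undoes antidifferentiation here, F'(u) = f(u) is required of F(u).
F(u) = \frac{e^{2 u} \sin{\left(2 u \right)}}{4} + \frac{e^{2 u} \cos{\left(2 u \right)}}{4} is an antiderivative of f.
Check: d/du[\frac{e^{2 u} \sin{\left(2 u \right)}}{4} + \frac{e^{2 u} \cos{\left(2 u \right)}}{4}] = e^{2 u} \cos{\left(2 u \right)} = f(u).
F(3/2) = \frac{e^{3} \cos{\left(3 \right)}}{4} + \frac{e^{3} \sin{\left(3 \right)}}{4}; F(-1/2) = - \frac{\sin{\left(1 \right)}}{4 e} + \frac{\cos{\left(1 \right)}}{4 e}.
Integral = F(3/2) - F(-1/2) = \frac{e^{3} \cos{\left(3 \right)}}{4} - \frac{\cos{\left(1 \right)}}{4 e} + \frac{\sin{\left(1 \right)}}{4 e} + \frac{e^{3} \sin{\left(3 \right)}}{4}.

Antiderivative: F(u) = \frac{e^{2 u} \sin{\left(2 u \right)}}{4} + \frac{e^{2 u} \cos{\left(2 u \right)}}{4}; value = \frac{e^{3} \cos{\left(3 \right)}}{4} - \frac{\cos{\left(1 \right)}}{4 e} + \frac{\sin{\left(1 \right)}}{4 e} + \frac{e^{3} \sin{\left(3 \right)}}{4}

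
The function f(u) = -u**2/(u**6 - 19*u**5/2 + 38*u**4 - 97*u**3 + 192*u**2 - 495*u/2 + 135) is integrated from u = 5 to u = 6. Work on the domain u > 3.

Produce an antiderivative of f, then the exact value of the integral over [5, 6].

Factor the denominator ((u - 3)**2*(u - 2)*(2*u - 3)*(u**2 + 5)) and decompose: f = 5*(2*u - 113)/(12789*(u**2 + 5)) + 16/(29*(2*u - 3)) - 8/(9*(u - 2)) + 30/(49*(u - 3)) - 3/(7*(u - 3)**2); each piece integrates to a log, atan, or power term.
F(u) = 30*log(u - 3)/49 - 8*log(u - 2)/9 + 8*log(u - 3/2)/29 + 5*log(u**2 + 5)/12789 - 113*sqrt(5)*atan(sqrt(5)*u/5)/12789 + 6/(14*u - 42) is an antiderivative of f.
Check: d/du[30*log(u - 3)/49 - 8*log(u - 2)/9 + 8*log(u - 3/2)/29 + 5*log(u**2 + 5)/12789 - 113*sqrt(5)*atan(sqrt(5)*u/5)/12789 + 6/(14*u - 42)] = -2*u**2/(2*u**6 - 19*u**5 + 76*u**4 - 194*u**3 + 384*u**2 - 495*u + 270), which equals f(u).
F(6) = -8*log(4)/9 - 113*sqrt(5)*atan(6*sqrt(5)/5)/12789 + 5*log(41)/12789 + 1/7 + 8*log(9/2)/29 + 30*log(3)/49; F(5) = -8*log(3)/9 - 113*sqrt(5)*atan(sqrt(5))/12789 + 5*log(30)/12789 + 3/14 + 8*log(7/2)/29 + 30*log(2)/49.
Integral = F(6) - F(5) = -8*log(4)/9 - 30*log(2)/49 - 8*log(7/2)/29 - 1/14 - 113*sqrt(5)*atan(6*sqrt(5)/5)/12789 - 5*log(30)/12789 + 5*log(41)/12789 + 113*sqrt(5)*atan(sqrt(5))/12789 + 8*log(9/2)/29 + 662*log(3)/441.

Antiderivative: F(u) = 30*log(u - 3)/49 - 8*log(u - 2)/9 + 8*log(u - 3/2)/29 + 5*log(u**2 + 5)/12789 - 113*sqrt(5)*atan(sqrt(5)*u/5)/12789 + 6/(14*u - 42); value = -8*log(4)/9 - 30*log(2)/49 - 8*log(7/2)/29 - 1/14 - 113*sqrt(5)*atan(6*sqrt(5)/5)/12789 - 5*log(30)/12789 + 5*log(41)/12789 + 113*sqrt(5)*atan(sqrt(5))/12789 + 8*log(9/2)/29 + 662*log(3)/441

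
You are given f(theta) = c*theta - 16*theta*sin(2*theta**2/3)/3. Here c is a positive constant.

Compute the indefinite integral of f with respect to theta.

F(theta) = c*theta**2/2 + 4*cos(2*theta**2/3) + C

Integrate term by term and add the pieces.
Check: d/dtheta[c*theta**2/2 + 4*cos(2*theta**2/3)] = c*theta - 16*theta*sin(2*theta**2/3)/3 = f(theta).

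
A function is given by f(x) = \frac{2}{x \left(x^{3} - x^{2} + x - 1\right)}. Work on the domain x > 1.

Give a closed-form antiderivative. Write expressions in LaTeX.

An antiderivative is F(x) = - 2 \log{\left(x \right)} + \log{\left(x - 1 \right)} + \frac{\log{\left(x^{2} + 1 \right)}}{2} - \operatorname{atan}{\left(x \right)}.

Factor the denominator (x \left(x - 1\right) \left(x^{2} + 1\right)) and decompose: f = \frac{x - 1}{x^{2} + 1} + \frac{1}{x - 1} - \frac{2}{x}; each piece integrates to a log, atan, or power term.
Check: d/dx[- 2 \log{\left(x \right)} + \log{\left(x - 1 \right)} + \frac{\log{\left(x^{2} + 1 \right)}}{2} - \operatorname{atan}{\left(x \right)}] = \frac{2}{x^{4} - x^{3} + x^{2} - x}, which equals f(x).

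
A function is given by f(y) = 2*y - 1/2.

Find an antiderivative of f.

An antiderivative is F(y) = y*(2*y - 1)/2.

For F(y) to be correct the identity F'(y) - f(y) = 0 must hold.
Check: d/dy[y*(2*y - 1)/2] = 2*y - 1/2 = f(y).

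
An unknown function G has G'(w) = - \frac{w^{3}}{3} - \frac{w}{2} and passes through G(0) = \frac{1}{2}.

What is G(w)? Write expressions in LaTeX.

Integrate term by term and add the pieces.
A general antiderivative is - \frac{w^{4}}{12} - \frac{w^{2}}{4} + C.
The condition gives C = \frac{1}{2} - (0) = \frac{1}{2}.
So G(w) = \frac{- w^{4} - 3 w^{2} + 6}{12}.
Check: d/dw[\frac{- w^{4} - 3 w^{2} + 6}{12}] = - \frac{w^{3}}{3} - \frac{w}{2} = G'(w).

G(w) = \frac{- w^{4} - 3 w^{2} + 6}{12}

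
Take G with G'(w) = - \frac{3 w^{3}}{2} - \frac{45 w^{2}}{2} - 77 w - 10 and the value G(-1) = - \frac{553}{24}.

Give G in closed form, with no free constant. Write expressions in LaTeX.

G(w) = - \frac{9 w^{4} + 180 w^{3} + 924 w^{2} + 240 w + 40}{24}

The substitution u = \frac{w^{2}}{2} + 5 w + \frac{2}{3} works: G'(w) is exactly (dG/du)*(du/dw) for that inner function.
A general antiderivative is - \frac{3 \left(\frac{w^{2}}{2} + 5 w + \frac{2}{3}\right)^{2}}{2} + C.
The condition gives C = - \frac{553}{24} - (- \frac{529}{24}) = -1.
So G(w) = - \frac{9 w^{4} + 180 w^{3} + 924 w^{2} + 240 w + 40}{24}.
Check: d/dw[- \frac{9 w^{4} + 180 w^{3} + 924 w^{2} + 240 w + 40}{24}] = - \frac{3 w^{3}}{2} - \frac{45 w^{2}}{2} - 77 w - 10 = G'(w).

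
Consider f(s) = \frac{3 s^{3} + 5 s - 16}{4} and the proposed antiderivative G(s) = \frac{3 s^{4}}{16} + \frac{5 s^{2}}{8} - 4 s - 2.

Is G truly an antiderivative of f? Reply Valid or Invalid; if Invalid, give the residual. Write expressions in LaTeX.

Valid: G'(s) = f(s).

d/ds[G] = \frac{3 s^{3}}{4} + \frac{5 s}{4} - 4
This equals f(s) exactly, so the claim holds.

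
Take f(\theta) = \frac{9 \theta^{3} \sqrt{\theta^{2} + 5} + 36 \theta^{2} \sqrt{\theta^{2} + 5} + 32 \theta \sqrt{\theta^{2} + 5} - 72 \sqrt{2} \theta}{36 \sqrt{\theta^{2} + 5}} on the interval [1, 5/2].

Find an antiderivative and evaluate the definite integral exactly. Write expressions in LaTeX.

Differentiate the proposed F(\theta) back; it has to land on f(\theta) exactly.
F(\theta) = \frac{\theta^{4}}{16} + \frac{\theta^{3}}{3} + \frac{4 \theta^{2}}{9} - 4 \sqrt{\frac{\theta^{2}}{2} + \frac{5}{2}} is an antiderivative of f.
Check: d/d\theta[\frac{\theta^{4}}{16} + \frac{\theta^{3}}{3} + \frac{4 \theta^{2}}{9} - 4 \sqrt{\frac{\theta^{2}}{2} + \frac{5}{2}}] = \frac{9 \theta^{3} \sqrt{\theta^{2} + 5} + 36 \theta^{2} \sqrt{\theta^{2} + 5} + 32 \theta \sqrt{\theta^{2} + 5} - 72 \sqrt{2} \theta}{36 \sqrt{\theta^{2} + 5}} = f(\theta).
F(5/2) = \frac{24025}{2304} - 3 \sqrt{10}; F(1) = \frac{121}{144} - 4 \sqrt{3}.
Integral = F(5/2) - F(1) = - 3 \sqrt{10} + 4 \sqrt{3} + \frac{7363}{768}.

Antiderivative: F(\theta) = \frac{\theta^{4}}{16} + \frac{\theta^{3}}{3} + \frac{4 \theta^{2}}{9} - 4 \sqrt{\frac{\theta^{2}}{2} + \frac{5}{2}}; value = - 3 \sqrt{10} + 4 \sqrt{3} + \frac{7363}{768}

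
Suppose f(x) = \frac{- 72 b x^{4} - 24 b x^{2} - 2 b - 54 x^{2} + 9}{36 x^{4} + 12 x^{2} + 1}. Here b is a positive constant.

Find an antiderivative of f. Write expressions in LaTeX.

Recover f(x) by differentiating a candidate F(x); any mismatch rules it out.
Check: d/dx[- 2 b x + \frac{3 x}{2 x^{2} + \frac{1}{3}}] = \frac{- 72 b x^{4} - 24 b x^{2} - 2 b - 54 x^{2} + 9}{36 x^{4} + 12 x^{2} + 1} = f(x).

An antiderivative is F(x) = - 2 b x + \frac{3 x}{2 x^{2} + \frac{1}{3}}.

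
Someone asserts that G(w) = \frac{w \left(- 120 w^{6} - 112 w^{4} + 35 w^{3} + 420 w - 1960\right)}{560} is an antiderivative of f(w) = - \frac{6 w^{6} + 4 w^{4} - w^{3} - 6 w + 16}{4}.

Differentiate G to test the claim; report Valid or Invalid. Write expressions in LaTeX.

Invalid: d/dw[G] - f = \frac{1}{2}, which is not 0.

d/dw[G] = - \frac{3 w^{6}}{2} - w^{4} + \frac{w^{3}}{4} + \frac{3 w}{2} - \frac{7}{2}
d/dw[G] - f(w) = \frac{1}{2} != 0.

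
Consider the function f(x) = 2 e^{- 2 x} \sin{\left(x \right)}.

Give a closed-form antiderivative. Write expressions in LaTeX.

An antiderivative is F(x) = \frac{\left(- 4 \sin{\left(x \right)} - 2 \cos{\left(x \right)}\right) e^{- 2 x}}{5}.

Differentiate the proposed F(x) back; it has to land on f(x) exactly.
Check: d/dx[\frac{\left(- 4 \sin{\left(x \right)} - 2 \cos{\left(x \right)}\right) e^{- 2 x}}{5}] = 2 e^{- 2 x} \sin{\left(x \right)} = f(x).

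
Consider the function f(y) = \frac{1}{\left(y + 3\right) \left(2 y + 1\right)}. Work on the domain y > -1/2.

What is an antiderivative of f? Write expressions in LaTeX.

An antiderivative is F(y) = \frac{\log{\left(y + \frac{1}{2} \right)} - \log{\left(y + 3 \right)}}{5}.

Factor the denominator (\left(y + 3\right) \left(2 y + 1\right)) and decompose: f = \frac{2}{5 \left(2 y + 1\right)} - \frac{1}{5 \left(y + 3\right)}; each piece integrates to a log, atan, or power term.
Check: d/dy[\frac{\log{\left(y + \frac{1}{2} \right)} - \log{\left(y + 3 \right)}}{5}] = \frac{1}{2 y^{2} + 7 y + 3}, which equals f(y).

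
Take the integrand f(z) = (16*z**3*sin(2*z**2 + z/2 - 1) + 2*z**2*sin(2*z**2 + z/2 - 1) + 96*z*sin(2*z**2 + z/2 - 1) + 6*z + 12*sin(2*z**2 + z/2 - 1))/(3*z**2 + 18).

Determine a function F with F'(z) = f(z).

An antiderivative is F(z) = log(z**2 + 6) - 4*cos(2*z**2 + z/2 - 1)/3.

Since d/dz undoes antidifferentiation here, F'(z) = f(z) is required of F(z).
Check: d/dz[log(z**2 + 6) - 4*cos(2*z**2 + z/2 - 1)/3] = (16*z**3*sin(2*z**2 + z/2 - 1) + 2*z**2*sin(2*z**2 + z/2 - 1) + 96*z*sin(2*z**2 + z/2 - 1) + 6*z + 12*sin(2*z**2 + z/2 - 1))/(3*z**2 + 18) = f(z).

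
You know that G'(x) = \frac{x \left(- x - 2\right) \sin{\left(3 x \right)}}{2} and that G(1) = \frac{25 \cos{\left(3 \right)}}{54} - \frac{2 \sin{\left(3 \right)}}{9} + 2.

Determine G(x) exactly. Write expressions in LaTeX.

G(x) = \frac{x^{2} \cos{\left(3 x \right)}}{6} - \frac{x \sin{\left(3 x \right)}}{9} + \frac{x \cos{\left(3 x \right)}}{3} - \frac{\sin{\left(3 x \right)}}{9} - \frac{\cos{\left(3 x \right)}}{27} + 2

Check a candidate G(x) by differentiating: d/dx[G] must match the given G'(x).
A general antiderivative is \frac{x^{2} \cos{\left(3 x \right)}}{6} - \frac{x \sin{\left(3 x \right)}}{9} + \frac{x \cos{\left(3 x \right)}}{3} - \frac{\sin{\left(3 x \right)}}{9} - \frac{\cos{\left(3 x \right)}}{27} + C.
The condition gives C = \frac{25 \cos{\left(3 \right)}}{54} - \frac{2 \sin{\left(3 \right)}}{9} + 2 - (\frac{25 \cos{\left(3 \right)}}{54} - \frac{2 \sin{\left(3 \right)}}{9}) = 2.
So G(x) = \frac{x^{2} \cos{\left(3 x \right)}}{6} - \frac{x \sin{\left(3 x \right)}}{9} + \frac{x \cos{\left(3 x \right)}}{3} - \frac{\sin{\left(3 x \right)}}{9} - \frac{\cos{\left(3 x \right)}}{27} + 2.
Check: d/dx[\frac{x^{2} \cos{\left(3 x \right)}}{6} - \frac{x \sin{\left(3 x \right)}}{9} + \frac{x \cos{\left(3 x \right)}}{3} - \frac{\sin{\left(3 x \right)}}{9} - \frac{\cos{\left(3 x \right)}}{27} + 2] = - \frac{x^{2} \sin{\left(3 x \right)}}{2} - x \sin{\left(3 x \right)}, which equals G'(x).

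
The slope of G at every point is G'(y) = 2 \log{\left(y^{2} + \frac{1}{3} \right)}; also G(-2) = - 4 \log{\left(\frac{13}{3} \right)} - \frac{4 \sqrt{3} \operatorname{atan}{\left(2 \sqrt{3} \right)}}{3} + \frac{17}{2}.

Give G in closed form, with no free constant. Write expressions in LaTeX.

G(y) = \frac{12 y \log{\left(y^{2} + \frac{1}{3} \right)} - 24 y + 8 \sqrt{3} \operatorname{atan}{\left(\sqrt{3} y \right)} + 3}{6}

Differentiate the proposed G(y) back; it has to land on the given G'(y).
A general antiderivative is 2 y \log{\left(y^{2} + \frac{1}{3} \right)} - 4 y + \frac{4 \sqrt{3} \operatorname{atan}{\left(\sqrt{3} y \right)}}{3} + C.
The condition gives C = - 4 \log{\left(\frac{13}{3} \right)} - \frac{4 \sqrt{3} \operatorname{atan}{\left(2 \sqrt{3} \right)}}{3} + \frac{17}{2} - (- 4 \log{\left(\frac{13}{3} \right)} - \frac{4 \sqrt{3} \operatorname{atan}{\left(2 \sqrt{3} \right)}}{3} + 8) = \frac{1}{2}.
So G(y) = \frac{12 y \log{\left(y^{2} + \frac{1}{3} \right)} - 24 y + 8 \sqrt{3} \operatorname{atan}{\left(\sqrt{3} y \right)} + 3}{6}.
Check: d/dy[\frac{12 y \log{\left(y^{2} + \frac{1}{3} \right)} - 24 y + 8 \sqrt{3} \operatorname{atan}{\left(\sqrt{3} y \right)} + 3}{6}] = 2 \log{\left(y^{2} + \frac{1}{3} \right)} = G'(y).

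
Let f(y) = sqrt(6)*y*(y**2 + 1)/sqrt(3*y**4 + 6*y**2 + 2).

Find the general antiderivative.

The substitution u = y**4/2 + y**2 + 1/3 works: f is exactly (dF/du)*(du/dy) for that inner function.
Check: d/dy[sqrt(y**4/2 + y**2 + 1/3)] = (sqrt(6)*y**3 + sqrt(6)*y)/sqrt(3*y**4 + 6*y**2 + 2), which equals f(y).

F(y) = sqrt(y**4/2 + y**2 + 1/3) + C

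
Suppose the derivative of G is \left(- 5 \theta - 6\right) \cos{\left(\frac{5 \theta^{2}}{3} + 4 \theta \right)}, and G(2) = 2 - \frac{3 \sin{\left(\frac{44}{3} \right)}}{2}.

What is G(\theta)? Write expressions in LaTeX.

G'(\theta) matches the chain-rule pattern g'(h)*h' with inner function h(\theta) = \frac{5 \theta^{2}}{3} + 4 \theta; substituting u = h(\theta) collapses the integral.
A general antiderivative is - \frac{3 \sin{\left(\frac{5 \theta^{2}}{3} + 4 \theta \right)}}{2} + C.
The condition gives C = 2 - \frac{3 \sin{\left(\frac{44}{3} \right)}}{2} - (- \frac{3 \sin{\left(\frac{44}{3} \right)}}{2}) = 2.
So G(\theta) = \frac{4 - 3 \sin{\left(\frac{5 \theta^{2}}{3} + 4 \theta \right)}}{2}.
Check: d/d\theta[\frac{4 - 3 \sin{\left(\frac{5 \theta^{2}}{3} + 4 \theta \right)}}{2}] = - 5 \theta \cos{\left(\frac{5 \theta^{2}}{3} + 4 \theta \right)} - 6 \cos{\left(\frac{5 \theta^{2}}{3} + 4 \theta \right)}, which equals G'(\theta).

G(\theta) = \frac{4 - 3 \sin{\left(\frac{5 \theta^{2}}{3} + 4 \theta \right)}}{2}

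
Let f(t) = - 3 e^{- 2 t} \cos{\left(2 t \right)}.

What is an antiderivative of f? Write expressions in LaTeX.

Differentiate the proposed F(t) back; it has to land on f(t) exactly.
Check: d/dt[\frac{3 \left(- \sin{\left(2 t \right)} + \cos{\left(2 t \right)}\right) e^{- 2 t}}{4}] = - 3 e^{- 2 t} \cos{\left(2 t \right)} = f(t).

An antiderivative is F(t) = \frac{3 \left(- \sin{\left(2 t \right)} + \cos{\left(2 t \right)}\right) e^{- 2 t}}{4}.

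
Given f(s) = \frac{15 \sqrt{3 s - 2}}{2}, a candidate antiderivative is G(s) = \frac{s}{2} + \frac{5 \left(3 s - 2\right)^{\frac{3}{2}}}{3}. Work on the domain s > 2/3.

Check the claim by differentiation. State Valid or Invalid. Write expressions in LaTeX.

Invalid: d/ds[G] - f = \frac{1}{2}, which is not 0.

d/ds[G] = \frac{15 \sqrt{3 s - 2}}{2} + \frac{1}{2}
d/ds[G] - f(s) = \frac{1}{2} != 0.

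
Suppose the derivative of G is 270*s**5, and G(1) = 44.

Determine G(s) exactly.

A candidate passes only if d/ds[G] lands on the given G'(s) exactly.
A general antiderivative is 45*s**6 + C.
The condition gives C = 44 - (45) = -1.
So G(s) = 45*s**6 - 1.
Check: d/ds[45*s**6 - 1] = 270*s**5 = G'(s).

G(s) = 45*s**6 - 1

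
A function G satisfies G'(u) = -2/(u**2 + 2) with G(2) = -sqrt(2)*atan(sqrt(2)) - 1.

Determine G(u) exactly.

G(u) = -sqrt(2)*atan(sqrt(2)*u/2) - 1

Since d/du undoes antidifferentiation here, G(u) must give back the stated G'(u).
A general antiderivative is -sqrt(2)*atan(sqrt(2)*u/2) + C.
The condition gives C = -sqrt(2)*atan(sqrt(2)) - 1 - (-sqrt(2)*atan(sqrt(2))) = -1.
So G(u) = -sqrt(2)*atan(sqrt(2)*u/2) - 1.
Check: d/du[-sqrt(2)*atan(sqrt(2)*u/2) - 1] = -2/(u**2 + 2) = G'(u).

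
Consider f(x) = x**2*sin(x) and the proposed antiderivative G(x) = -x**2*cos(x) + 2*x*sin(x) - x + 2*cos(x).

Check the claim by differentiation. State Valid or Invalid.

d/dx[G] = x**2*sin(x) - 1
d/dx[G] - f(x) = -1 != 0.

Invalid: d/dx[G] - f = -1, which is not 0.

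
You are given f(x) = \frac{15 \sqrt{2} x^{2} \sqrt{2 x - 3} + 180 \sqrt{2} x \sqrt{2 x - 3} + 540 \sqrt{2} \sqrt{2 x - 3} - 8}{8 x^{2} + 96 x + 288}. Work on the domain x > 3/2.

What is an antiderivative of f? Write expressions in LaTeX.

An antiderivative is F(x) = \frac{10 \sqrt{2} x^{2} \sqrt{2 x - 3} + 45 \sqrt{2} x \sqrt{2 x - 3} - 90 \sqrt{2} \sqrt{2 x - 3} + 8}{8 \left(x + 6\right)}.

Check any antiderivative F(x) by computing F'(x) and comparing it with f(x).
Check: d/dx[\frac{10 \sqrt{2} x^{2} \sqrt{2 x - 3} + 45 \sqrt{2} x \sqrt{2 x - 3} - 90 \sqrt{2} \sqrt{2 x - 3} + 8}{8 \left(x + 6\right)}] = \frac{30 \sqrt{2} x^{3} + 315 \sqrt{2} x^{2} + 540 \sqrt{2} x - 8 \sqrt{2 x - 3} - 1620 \sqrt{2}}{8 x^{2} \sqrt{2 x - 3} + 96 x \sqrt{2 x - 3} + 288 \sqrt{2 x - 3}}, which equals f(x).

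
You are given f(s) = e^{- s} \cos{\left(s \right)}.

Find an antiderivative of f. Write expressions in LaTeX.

An antiderivative is F(s) = \frac{e^{- s} \sin{\left(s \right)}}{2} - \frac{e^{- s} \cos{\left(s \right)}}{2}.

Recover f(s) by differentiating a candidate F(s); any mismatch rules it out.
Check: d/ds[\frac{e^{- s} \sin{\left(s \right)}}{2} - \frac{e^{- s} \cos{\left(s \right)}}{2}] = e^{- s} \cos{\left(s \right)} = f(s).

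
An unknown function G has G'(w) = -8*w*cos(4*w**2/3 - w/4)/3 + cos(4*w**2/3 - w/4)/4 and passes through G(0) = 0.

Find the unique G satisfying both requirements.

G'(w) matches the chain-rule pattern g'(h)*h' with inner function h(w) = 4*w**2/3 - w/4; substituting u = h(w) collapses the integral.
A general antiderivative is -sin(4*w**2/3 - w/4) + C.
The condition gives C = 0 - (0) = 0.
So G(w) = -sin(4*w**2/3 - w/4).
Check: d/dw[-sin(4*w**2/3 - w/4)] = -8*w*cos(4*w**2/3 - w/4)/3 + cos(4*w**2/3 - w/4)/4 = G'(w).

G(w) = -sin(4*w**2/3 - w/4)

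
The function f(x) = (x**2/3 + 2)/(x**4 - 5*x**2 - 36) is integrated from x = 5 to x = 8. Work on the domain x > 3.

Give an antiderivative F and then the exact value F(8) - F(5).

Antiderivative: F(x) = (5*log(x - 3) - 5*log(x + 3) - 2*atan(x/2))/78; value = -5*log(11)/78 - 5*log(2)/78 - atan(4)/39 + atan(5/2)/39 + 5*log(5)/78 + 5*log(8)/78

The denominator factors as 3*(x - 3)*(x + 3)*(x**2 + 4); partial fractions split f into directly integrable pieces: -2/(39*(x**2 + 4)) - 5/(78*(x + 3)) + 5/(78*(x - 3)).
F(x) = (5*log(x - 3) - 5*log(x + 3) - 2*atan(x/2))/78 is an antiderivative of f.
Check: d/dx[(5*log(x - 3) - 5*log(x + 3) - 2*atan(x/2))/78] = (x**2 + 6)/(3*x**4 - 15*x**2 - 108), which equals f(x).
F(8) = -5*log(11)/78 - atan(4)/39 + 5*log(5)/78; F(5) = -5*log(8)/78 - atan(5/2)/39 + 5*log(2)/78.
Integral = F(8) - F(5) = -5*log(11)/78 - 5*log(2)/78 - atan(4)/39 + atan(5/2)/39 + 5*log(5)/78 + 5*log(8)/78.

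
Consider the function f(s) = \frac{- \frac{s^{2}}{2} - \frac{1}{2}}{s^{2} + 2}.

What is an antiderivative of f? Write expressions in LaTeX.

An antiderivative is F(s) = - \frac{2 s - \sqrt{2} \operatorname{atan}{\left(\frac{\sqrt{2} s}{2} \right)}}{4}.

A first test for any F(s): its s-derivative must equal f(s) identically.
Check: d/ds[- \frac{2 s - \sqrt{2} \operatorname{atan}{\left(\frac{\sqrt{2} s}{2} \right)}}{4}] = \frac{- s^{2} - 1}{2 s^{2} + 4}, which equals f(s).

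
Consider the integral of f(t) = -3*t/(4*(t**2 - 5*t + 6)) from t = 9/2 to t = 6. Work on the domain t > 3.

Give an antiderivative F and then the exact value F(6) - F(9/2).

Antiderivative: F(t) = -9*log(t - 3)/4 + 3*log(t - 2)/2; value = -9*log(3)/4 - 3*log(5/2)/2 + 9*log(3/2)/4 + 3*log(4)/2

The denominator factors as 4*(t - 3)*(t - 2); partial fractions split f into directly integrable pieces: 3/(2*(t - 2)) - 9/(4*(t - 3)).
F(t) = -9*log(t - 3)/4 + 3*log(t - 2)/2 is an antiderivative of f.
Check: d/dt[-9*log(t - 3)/4 + 3*log(t - 2)/2] = -3*t/(4*t**2 - 20*t + 24), which equals f(t).
F(6) = -9*log(3)/4 + 3*log(4)/2; F(9/2) = -9*log(3/2)/4 + 3*log(5/2)/2.
Integral = F(6) - F(9/2) = -9*log(3)/4 - 3*log(5/2)/2 + 9*log(3/2)/4 + 3*log(4)/2.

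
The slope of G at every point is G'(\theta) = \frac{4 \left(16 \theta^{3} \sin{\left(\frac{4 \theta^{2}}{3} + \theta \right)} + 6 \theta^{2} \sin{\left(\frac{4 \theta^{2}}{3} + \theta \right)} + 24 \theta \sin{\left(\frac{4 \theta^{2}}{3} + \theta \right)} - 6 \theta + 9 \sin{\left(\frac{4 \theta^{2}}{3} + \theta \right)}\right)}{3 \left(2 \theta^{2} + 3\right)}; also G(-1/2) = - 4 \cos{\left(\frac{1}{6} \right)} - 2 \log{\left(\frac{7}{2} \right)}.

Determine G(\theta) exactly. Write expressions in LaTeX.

Check a candidate G(\theta) by differentiating: d/d\theta[G] must match the given G'(\theta).
A general antiderivative is - 2 \log{\left(2 \theta^{2} + 3 \right)} - 4 \cos{\left(\frac{4 \theta^{2}}{3} + \theta \right)} + C.
The condition gives C = - 4 \cos{\left(\frac{1}{6} \right)} - 2 \log{\left(\frac{7}{2} \right)} - (- 4 \cos{\left(\frac{1}{6} \right)} - 2 \log{\left(\frac{7}{2} \right)}) = 0.
So G(\theta) = - 2 \log{\left(2 \theta^{2} + 3 \right)} - 4 \cos{\left(\frac{4 \theta^{2}}{3} + \theta \right)}.
Check: d/d\theta[- 2 \log{\left(2 \theta^{2} + 3 \right)} - 4 \cos{\left(\frac{4 \theta^{2}}{3} + \theta \right)}] = \frac{64 \theta^{3} \sin{\left(\frac{4 \theta^{2}}{3} + \theta \right)} + 24 \theta^{2} \sin{\left(\frac{4 \theta^{2}}{3} + \theta \right)} + 96 \theta \sin{\left(\frac{4 \theta^{2}}{3} + \theta \right)} - 24 \theta + 36 \sin{\left(\frac{4 \theta^{2}}{3} + \theta \right)}}{6 \theta^{2} + 9}, which equals G'(\theta).

G(\theta) = - 2 \log{\left(2 \theta^{2} + 3 \right)} - 4 \cos{\left(\frac{4 \theta^{2}}{3} + \theta \right)}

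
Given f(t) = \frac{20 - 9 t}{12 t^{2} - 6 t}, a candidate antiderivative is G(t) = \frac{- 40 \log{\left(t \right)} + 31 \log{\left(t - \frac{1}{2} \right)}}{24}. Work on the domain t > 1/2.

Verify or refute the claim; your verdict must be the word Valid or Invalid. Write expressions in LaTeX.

d/dt[G] = \frac{20 - 9 t}{24 t^{2} - 12 t}
d/dt[G] - f(t) = \frac{9 t - 20}{24 t^{2} - 12 t} != 0.

Invalid: d/dt[G] - f = \frac{9 t - 20}{24 t^{2} - 12 t}, which is not 0.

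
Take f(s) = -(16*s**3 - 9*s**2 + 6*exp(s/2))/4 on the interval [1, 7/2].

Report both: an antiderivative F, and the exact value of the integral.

Any candidate F(s) must reproduce f(s) exactly when differentiated.
F(s) = -s**4 + 3*s**3/4 - 3*exp(s/2) is an antiderivative of f.
Check: d/ds[-s**4 + 3*s**3/4 - 3*exp(s/2)] = -4*s**3 + 9*s**2/4 - 3*exp(s/2)/2, which equals f(s).
F(7/2) = -3773/32 - 3*exp(7/4); F(1) = -3*exp(1/2) - 1/4.
Integral = F(7/2) - F(1) = -3765/32 - 3*exp(7/4) + 3*exp(1/2).

Antiderivative: F(s) = -s**4 + 3*s**3/4 - 3*exp(s/2); value = -3765/32 - 3*exp(7/4) + 3*exp(1/2)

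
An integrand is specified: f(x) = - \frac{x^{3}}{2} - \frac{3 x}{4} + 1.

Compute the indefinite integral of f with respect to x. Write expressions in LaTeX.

The integrand splits into summands that can be handled one at a time.
Check: d/dx[- \frac{x^{4}}{8} - \frac{3 x^{2}}{8} + x] = - \frac{x^{3}}{2} - \frac{3 x}{4} + 1 = f(x).

F(x) = - \frac{x^{4}}{8} - \frac{3 x^{2}}{8} + x + C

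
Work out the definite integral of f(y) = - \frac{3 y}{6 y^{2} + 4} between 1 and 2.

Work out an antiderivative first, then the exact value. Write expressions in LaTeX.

Antiderivative: F(y) = - \frac{\log{\left(\frac{3 y^{2}}{2} + 1 \right)}}{4}; value = - \frac{\log{\left(7 \right)}}{4} + \frac{\log{\left(\frac{5}{2} \right)}}{4}

f matches the chain-rule pattern g'(h)*h' with inner function h(y) = \frac{3 y^{2}}{2} + 1; substituting u = h(y) collapses the integral.
F(y) = - \frac{\log{\left(\frac{3 y^{2}}{2} + 1 \right)}}{4} is an antiderivative of f.
Check: d/dy[- \frac{\log{\left(\frac{3 y^{2}}{2} + 1 \right)}}{4}] = - \frac{3 y}{6 y^{2} + 4} = f(y).
F(2) = - \frac{\log{\left(7 \right)}}{4}; F(1) = - \frac{\log{\left(\frac{5}{2} \right)}}{4}.
Integral = F(2) - F(1) = - \frac{\log{\left(7 \right)}}{4} + \frac{\log{\left(\frac{5}{2} \right)}}{4}.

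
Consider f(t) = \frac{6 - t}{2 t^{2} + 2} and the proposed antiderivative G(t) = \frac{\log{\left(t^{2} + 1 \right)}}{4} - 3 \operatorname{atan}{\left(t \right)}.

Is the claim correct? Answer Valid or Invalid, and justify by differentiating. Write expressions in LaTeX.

d/dt[G] = \frac{t - 6}{2 t^{2} + 2}
d/dt[G] - f(t) = \frac{t - 6}{t^{2} + 1} != 0.

Invalid: d/dt[G] - f = \frac{t - 6}{t^{2} + 1}, which is not 0.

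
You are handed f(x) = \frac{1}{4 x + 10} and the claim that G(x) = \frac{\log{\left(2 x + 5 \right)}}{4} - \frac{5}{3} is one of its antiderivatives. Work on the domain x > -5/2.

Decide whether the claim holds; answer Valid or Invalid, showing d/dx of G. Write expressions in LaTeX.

d/dx[G] = \frac{1}{4 x + 10}
This equals f(x) exactly, so the claim holds.

Valid. The derivative of G reproduces f.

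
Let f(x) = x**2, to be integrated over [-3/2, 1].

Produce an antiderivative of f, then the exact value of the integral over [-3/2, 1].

Antiderivative: F(x) = x**3/3; value = 35/24

Whatever form F(x) takes, F'(x) = f(x) is non-negotiable.
F(x) = x**3/3 is an antiderivative of f.
Check: d/dx[x**3/3] = x**2 = f(x).
F(1) = 1/3; F(-3/2) = -9/8.
Integral = F(1) - F(-3/2) = 35/24.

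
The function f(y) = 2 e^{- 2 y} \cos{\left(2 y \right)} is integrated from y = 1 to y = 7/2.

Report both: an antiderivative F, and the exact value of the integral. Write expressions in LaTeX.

An antiderivative F(y) passes only if d/dy[F] lands on f(y) exactly.
F(y) = \frac{\left(\sin{\left(2 y \right)} - \cos{\left(2 y \right)}\right) e^{- 2 y}}{2} is an antiderivative of f.
Check: d/dy[\frac{\left(\sin{\left(2 y \right)} - \cos{\left(2 y \right)}\right) e^{- 2 y}}{2}] = 2 e^{- 2 y} \cos{\left(2 y \right)} = f(y).
F(7/2) = - \frac{\cos{\left(7 \right)}}{2 e^{7}} + \frac{\sin{\left(7 \right)}}{2 e^{7}}; F(1) = - \frac{\cos{\left(2 \right)}}{2 e^{2}} + \frac{\sin{\left(2 \right)}}{2 e^{2}}.
Integral = F(7/2) - F(1) = - \frac{\sin{\left(2 \right)}}{2 e^{2}} + \frac{\cos{\left(2 \right)}}{2 e^{2}} - \frac{\cos{\left(7 \right)}}{2 e^{7}} + \frac{\sin{\left(7 \right)}}{2 e^{7}}.

Antiderivative: F(y) = \frac{\left(\sin{\left(2 y \right)} - \cos{\left(2 y \right)}\right) e^{- 2 y}}{2}; value = - \frac{\sin{\left(2 \right)}}{2 e^{2}} + \frac{\cos{\left(2 \right)}}{2 e^{2}} - \frac{\cos{\left(7 \right)}}{2 e^{7}} + \frac{\sin{\left(7 \right)}}{2 e^{7}}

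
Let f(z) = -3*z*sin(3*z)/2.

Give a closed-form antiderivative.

An antiderivative is F(z) = (3*z*cos(3*z) - sin(3*z))/6.

An antiderivative F(z) passes only if d/dz[F] lands on f(z) exactly.
Check: d/dz[(3*z*cos(3*z) - sin(3*z))/6] = -3*z*sin(3*z)/2 = f(z).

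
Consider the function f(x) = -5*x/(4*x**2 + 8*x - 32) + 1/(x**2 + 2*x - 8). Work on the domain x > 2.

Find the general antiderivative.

F(x) = -log(x - 2)/4 - log(x + 4) + C

Factor the denominator (4*(x - 2)*(x + 4)) and decompose: f = -1/(x + 4) - 1/(4*(x - 2)); each piece integrates to a log, atan, or power term.
Check: d/dx[-log(x - 2)/4 - log(x + 4)] = (4 - 5*x)/(4*x**2 + 8*x - 32), which equals f(x).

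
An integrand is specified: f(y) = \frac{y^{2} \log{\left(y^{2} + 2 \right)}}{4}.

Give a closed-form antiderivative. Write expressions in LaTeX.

Whatever form F(y) takes, F'(y) = f(y) is non-negotiable.
Check: d/dy[\frac{3 y^{3} \log{\left(y^{2} + 2 \right)} - 2 y^{3} + 12 y - 12 \sqrt{2} \operatorname{atan}{\left(\frac{\sqrt{2} y}{2} \right)}}{36}] = \frac{y^{2} \log{\left(y^{2} + 2 \right)}}{4} = f(y).

An antiderivative is F(y) = \frac{3 y^{3} \log{\left(y^{2} + 2 \right)} - 2 y^{3} + 12 y - 12 \sqrt{2} \operatorname{atan}{\left(\frac{\sqrt{2} y}{2} \right)}}{36}.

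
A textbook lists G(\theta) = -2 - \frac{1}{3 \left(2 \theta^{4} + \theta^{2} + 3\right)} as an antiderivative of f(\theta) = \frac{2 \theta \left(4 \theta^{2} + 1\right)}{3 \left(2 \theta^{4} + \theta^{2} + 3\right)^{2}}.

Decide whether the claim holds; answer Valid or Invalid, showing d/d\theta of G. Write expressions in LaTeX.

Valid - the claim checks out under differentiation.

d/d\theta[G] = \frac{8 \theta^{3} + 2 \theta}{12 \theta^{8} + 12 \theta^{6} + 39 \theta^{4} + 18 \theta^{2} + 27}
This equals f(\theta) exactly, so the claim holds.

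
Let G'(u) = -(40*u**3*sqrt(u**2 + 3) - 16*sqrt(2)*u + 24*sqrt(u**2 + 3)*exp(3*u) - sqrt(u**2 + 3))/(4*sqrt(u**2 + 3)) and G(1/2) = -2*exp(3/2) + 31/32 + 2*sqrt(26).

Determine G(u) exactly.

G(u) = -5*u**4/2 + u/4 + 4*sqrt(2*u**2 + 6) - 2*exp(3*u) + 1

Whatever form G(u) takes, its d/du must return the stated G'(u).
A general antiderivative is -5*u**4/2 + u/4 + 4*sqrt(2*u**2 + 6) - 2*exp(3*u) + 1/2 + C.
The condition gives C = -2*exp(3/2) + 31/32 + 2*sqrt(26) - (-2*exp(3/2) + 15/32 + 2*sqrt(26)) = 1/2.
So G(u) = -5*u**4/2 + u/4 + 4*sqrt(2*u**2 + 6) - 2*exp(3*u) + 1.
Check: d/du[-5*u**4/2 + u/4 + 4*sqrt(2*u**2 + 6) - 2*exp(3*u) + 1] = (-40*u**3*sqrt(u**2 + 3) + 16*sqrt(2)*u - 24*sqrt(u**2 + 3)*exp(3*u) + sqrt(u**2 + 3))/(4*sqrt(u**2 + 3)), which equals G'(u).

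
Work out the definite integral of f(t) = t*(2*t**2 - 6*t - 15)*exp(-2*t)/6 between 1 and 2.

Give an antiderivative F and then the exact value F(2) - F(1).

Antiderivative: F(t) = (-2*t**3 + 3*t**2 + 18*t + 9)*exp(-2*t)/12; value = -7*exp(-2)/3 + 41*exp(-4)/12

Recognize the product-rule pattern: f = u'v + uv' with u = -t**3/6 + t**2/4 + 3*t/2 + 3/4, v = exp(-2*t), so integration by parts undoes it.
F(t) = (-2*t**3 + 3*t**2 + 18*t + 9)*exp(-2*t)/12 is an antiderivative of f.
Check: d/dt[(-2*t**3 + 3*t**2 + 18*t + 9)*exp(-2*t)/12] = (2*t**3 - 6*t**2 - 15*t)*exp(-2*t)/6, which equals f(t).
F(2) = 41*exp(-4)/12; F(1) = 7*exp(-2)/3.
Integral = F(2) - F(1) = -7*exp(-2)/3 + 41*exp(-4)/12.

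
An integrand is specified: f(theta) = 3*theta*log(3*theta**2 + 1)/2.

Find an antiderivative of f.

An antiderivative is F(theta) = 3*theta**2*log(3*theta**2 + 1)/4 - 3*theta**2/4 + log(3*theta**2 + 1)/4.

Differentiate the proposed F(theta) back; it has to land on f(theta) exactly.
Check: d/dtheta[3*theta**2*log(3*theta**2 + 1)/4 - 3*theta**2/4 + log(3*theta**2 + 1)/4] = 3*theta*log(3*theta**2 + 1)/2 = f(theta).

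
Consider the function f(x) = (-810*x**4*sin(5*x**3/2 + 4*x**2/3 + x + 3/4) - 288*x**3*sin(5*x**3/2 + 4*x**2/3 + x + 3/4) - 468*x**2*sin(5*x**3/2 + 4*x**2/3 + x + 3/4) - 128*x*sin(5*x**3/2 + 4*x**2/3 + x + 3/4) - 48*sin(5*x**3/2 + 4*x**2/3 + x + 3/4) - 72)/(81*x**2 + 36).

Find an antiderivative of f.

An antiderivative is F(x) = 4*cos(5*x**3/2 + 4*x**2/3 + x + 3/4)/3 - 4*atan(3*x/2)/3.

Differentiate the proposed F(x) back; it has to land on f(x) exactly.
Check: d/dx[4*cos(5*x**3/2 + 4*x**2/3 + x + 3/4)/3 - 4*atan(3*x/2)/3] = (-810*x**4*sin(5*x**3/2 + 4*x**2/3 + x + 3/4) - 288*x**3*sin(5*x**3/2 + 4*x**2/3 + x + 3/4) - 468*x**2*sin(5*x**3/2 + 4*x**2/3 + x + 3/4) - 128*x*sin(5*x**3/2 + 4*x**2/3 + x + 3/4) - 48*sin(5*x**3/2 + 4*x**2/3 + x + 3/4) - 72)/(81*x**2 + 36) = f(x).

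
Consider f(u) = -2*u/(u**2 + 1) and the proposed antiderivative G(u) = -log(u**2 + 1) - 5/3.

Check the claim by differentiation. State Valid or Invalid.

Valid - the claim checks out under differentiation.

d/du[G] = -2*u/(u**2 + 1)
This equals f(u) exactly, so the claim holds.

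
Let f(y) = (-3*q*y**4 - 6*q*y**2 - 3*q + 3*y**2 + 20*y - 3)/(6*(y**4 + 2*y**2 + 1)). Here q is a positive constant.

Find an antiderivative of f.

An antiderivative is F(y) = (-3*q*y*(y**2 + 1) - 3*y - 10)/(6*(y**2 + 1)).

Any candidate F(y) must reproduce f(y) exactly when differentiated.
Check: d/dy[(-3*q*y*(y**2 + 1) - 3*y - 10)/(6*(y**2 + 1))] = (-3*q*y**4 - 6*q*y**2 - 3*q + 3*y**2 + 20*y - 3)/(6*y**4 + 12*y**2 + 6), which equals f(y).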